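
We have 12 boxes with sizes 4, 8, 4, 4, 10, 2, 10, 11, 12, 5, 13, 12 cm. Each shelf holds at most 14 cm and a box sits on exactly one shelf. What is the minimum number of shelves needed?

Total = 13 + 12 + 12 + 11 + 10 + 10 + 8 + 5 + 4 + 4 + 4 + 2 = 95 cm.
Lower bound: ⌈95/14⌉ = 7 shelves.
A packing using 8 shelves:
  shelf 1: 13 = 13
  shelf 2: 12 + 2 = 14
  shelf 3: 12 = 12
  shelf 4: 11 = 11
  shelf 5: 10 + 4 = 14
  shelf 6: 10 + 4 = 14
  shelf 7: 8 + 5 = 13
  shelf 8: 4 = 4
No arrangement into 7 shelves stays within capacity, so 8 is optimal.

8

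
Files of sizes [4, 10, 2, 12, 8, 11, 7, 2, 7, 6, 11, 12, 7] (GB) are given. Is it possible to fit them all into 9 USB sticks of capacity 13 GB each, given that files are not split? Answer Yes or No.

Yes

A valid assignment using 9 USB sticks:
  USB stick 1: 12 = 12
  USB stick 2: 12 = 12
  USB stick 3: 11 + 2 = 13
  USB stick 4: 11 + 2 = 13
  USB stick 5: 10 = 10
  USB stick 6: 8 + 4 = 12
  USB stick 7: 7 + 6 = 13
  USB stick 8: 7 = 7
  USB stick 9: 7 = 7
Every load is within 13 GB, so 9 USB sticks suffice.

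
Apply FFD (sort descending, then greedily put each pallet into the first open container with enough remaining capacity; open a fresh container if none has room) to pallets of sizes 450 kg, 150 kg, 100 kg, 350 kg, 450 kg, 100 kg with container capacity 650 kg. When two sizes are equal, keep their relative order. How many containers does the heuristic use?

3

Sorted descending: 450, 450, 350, 150, 100, 100.
  450 → container 1 (new)  [load 450/650]
  450 → container 2 (new)  [load 450/650]
  350 → container 3 (new)  [load 350/650]
  150 → container 1  [load 600/650]
  100 → container 2  [load 550/650]
  100 → container 2  [load 650/650]
3 containers opened.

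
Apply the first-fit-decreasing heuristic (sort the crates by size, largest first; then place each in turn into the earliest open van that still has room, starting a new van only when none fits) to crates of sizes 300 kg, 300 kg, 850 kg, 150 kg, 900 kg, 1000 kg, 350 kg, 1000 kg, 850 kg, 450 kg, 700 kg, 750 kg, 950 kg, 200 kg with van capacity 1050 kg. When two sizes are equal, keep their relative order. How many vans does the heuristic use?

9

Sorted descending: 1000, 1000, 950, 900, 850, 850, 750, 700, 450, 350, 300, 300, 200, 150.
  1000 → van 1 (new)  [load 1000/1050]
  1000 → van 2 (new)  [load 1000/1050]
  950 → van 3 (new)  [load 950/1050]
  900 → van 4 (new)  [load 900/1050]
  850 → van 5 (new)  [load 850/1050]
  850 → van 6 (new)  [load 850/1050]
  750 → van 7 (new)  [load 750/1050]
  700 → van 8 (new)  [load 700/1050]
  450 → van 9 (new)  [load 450/1050]
  350 → van 8  [load 1050/1050]
  300 → van 7  [load 1050/1050]
  300 → van 9  [load 750/1050]
  200 → van 5  [load 1050/1050]
  150 → van 4  [load 1050/1050]
9 vans opened.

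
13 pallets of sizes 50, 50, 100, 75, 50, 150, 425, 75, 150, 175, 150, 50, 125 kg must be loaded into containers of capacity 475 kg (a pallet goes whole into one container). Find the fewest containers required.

Total = 425 + 175 + 150 + 150 + 150 + 125 + 100 + 75 + 75 + 50 + 50 + 50 + 50 = 1625 kg.
Lower bound: ⌈1625/475⌉ = 4 containers.
A packing using 4 containers:
  container 1: 425 + 50 = 475
  container 2: 175 + 150 + 150 = 475
  container 3: 150 + 125 + 100 + 75 = 450
  container 4: 75 + 50 + 50 + 50 = 225
This matches the lower bound, so 4 is optimal.

4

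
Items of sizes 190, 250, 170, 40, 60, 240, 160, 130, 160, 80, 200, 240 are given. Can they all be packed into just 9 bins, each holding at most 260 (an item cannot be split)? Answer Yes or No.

A valid assignment using 9 bins:
  bin 1: 250 = 250
  bin 2: 240 = 240
  bin 3: 240 = 240
  bin 4: 200 + 60 = 260
  bin 5: 190 + 40 = 230
  bin 6: 170 + 80 = 250
  bin 7: 160 = 160
  bin 8: 160 = 160
  bin 9: 130 = 130
Every load is within 260, so 9 bins suffice.

Yes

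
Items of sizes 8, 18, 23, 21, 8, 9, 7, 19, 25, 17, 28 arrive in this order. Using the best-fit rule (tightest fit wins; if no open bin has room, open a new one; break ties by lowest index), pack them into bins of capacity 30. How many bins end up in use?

7

  8 → bin 1 (new)  [load 8/30]
  18 → bin 1  [load 26/30]
  23 → bin 2 (new)  [load 23/30]
  21 → bin 3 (new)  [load 21/30]
  8 → bin 3  [load 29/30]
  9 → bin 4 (new)  [load 9/30]
  7 → bin 2  [load 30/30]
  19 → bin 4  [load 28/30]
  25 → bin 5 (new)  [load 25/30]
  17 → bin 6 (new)  [load 17/30]
  28 → bin 7 (new)  [load 28/30]
7 bins opened.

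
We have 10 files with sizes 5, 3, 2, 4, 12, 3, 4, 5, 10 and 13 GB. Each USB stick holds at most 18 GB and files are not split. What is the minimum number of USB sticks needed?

4

Total = 13 + 12 + 10 + 5 + 5 + 4 + 4 + 3 + 3 + 2 = 61 GB.
Lower bound: ⌈61/18⌉ = 4 USB sticks.
A packing using 4 USB sticks:
  USB stick 1: 13 + 5 = 18
  USB stick 2: 12 + 5 = 17
  USB stick 3: 10 + 4 + 4 = 18
  USB stick 4: 3 + 3 + 2 = 8
This matches the lower bound, so 4 is optimal.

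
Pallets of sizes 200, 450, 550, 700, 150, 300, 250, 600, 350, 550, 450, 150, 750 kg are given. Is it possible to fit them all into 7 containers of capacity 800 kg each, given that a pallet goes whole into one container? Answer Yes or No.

No

Total = 5450 kg; ⌈5450/800⌉ = 7.
The bound of 7 does not rule out 7, but exhaustive search shows no assignment into 7 containers of capacity 800 kg exists — the minimum is 8.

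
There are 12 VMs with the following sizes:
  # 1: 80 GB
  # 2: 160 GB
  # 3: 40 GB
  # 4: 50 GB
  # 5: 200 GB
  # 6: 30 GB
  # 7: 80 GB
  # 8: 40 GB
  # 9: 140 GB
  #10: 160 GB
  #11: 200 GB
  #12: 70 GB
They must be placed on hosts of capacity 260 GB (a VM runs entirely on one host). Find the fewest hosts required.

5

Total = 200 + 200 + 160 + 160 + 140 + 80 + 80 + 70 + 50 + 40 + 40 + 30 = 1250 GB.
Lower bound: ⌈1250/260⌉ = 5 hosts.
A packing using 5 hosts:
  host 1: 200 + 50 = 250
  host 2: 200 + 40 = 240
  host 3: 160 + 80 = 240
  host 4: 160 + 70 + 30 = 260
  host 5: 140 + 80 + 40 = 260
This matches the lower bound, so 5 is optimal.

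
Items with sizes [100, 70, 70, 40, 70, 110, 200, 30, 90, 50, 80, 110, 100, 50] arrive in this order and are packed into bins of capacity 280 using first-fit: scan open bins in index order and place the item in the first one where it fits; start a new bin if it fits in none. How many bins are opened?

5

  100 → bin 1 (new)  [load 100/280]
  70 → bin 1  [load 170/280]
  70 → bin 1  [load 240/280]
  40 → bin 1  [load 280/280]
  70 → bin 2 (new)  [load 70/280]
  110 → bin 2  [load 180/280]
  200 → bin 3 (new)  [load 200/280]
  30 → bin 2  [load 210/280]
  90 → bin 4 (new)  [load 90/280]
  50 → bin 2  [load 260/280]
  80 → bin 3  [load 280/280]
  110 → bin 4  [load 200/280]
  100 → bin 5 (new)  [load 100/280]
  50 → bin 4  [load 250/280]
5 bins opened.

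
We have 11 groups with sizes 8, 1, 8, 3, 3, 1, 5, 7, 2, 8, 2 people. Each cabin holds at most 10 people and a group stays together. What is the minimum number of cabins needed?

Total = 8 + 8 + 8 + 7 + 5 + 3 + 3 + 2 + 2 + 1 + 1 = 48 people.
Lower bound: ⌈48/10⌉ = 5 cabins.
A packing using 5 cabins:
  cabin 1: 8 + 2 = 10
  cabin 2: 8 + 2 = 10
  cabin 3: 8 + 1 + 1 = 10
  cabin 4: 7 + 3 = 10
  cabin 5: 5 + 3 = 8
This matches the lower bound, so 5 is optimal.

5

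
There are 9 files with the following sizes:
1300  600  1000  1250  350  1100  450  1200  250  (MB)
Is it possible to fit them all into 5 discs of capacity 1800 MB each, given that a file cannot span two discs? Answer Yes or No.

Yes

A valid assignment using 5 discs:
  disc 1: 1300 + 450 = 1750
  disc 2: 1250 + 350 = 1600
  disc 3: 1200 + 600 = 1800
  disc 4: 1100 + 250 = 1350
  disc 5: 1000 = 1000
Every load is within 1800 MB, so 5 discs suffice.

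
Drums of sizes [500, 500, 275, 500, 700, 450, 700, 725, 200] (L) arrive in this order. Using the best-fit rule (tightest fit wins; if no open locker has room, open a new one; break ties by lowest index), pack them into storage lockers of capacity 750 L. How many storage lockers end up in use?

7

  500 → locker 1 (new)  [load 500/750]
  500 → locker 2 (new)  [load 500/750]
  275 → locker 3 (new)  [load 275/750]
  500 → locker 4 (new)  [load 500/750]
  700 → locker 5 (new)  [load 700/750]
  450 → locker 3  [load 725/750]
  700 → locker 6 (new)  [load 700/750]
  725 → locker 7 (new)  [load 725/750]
  200 → locker 1  [load 700/750]
7 storage lockers opened.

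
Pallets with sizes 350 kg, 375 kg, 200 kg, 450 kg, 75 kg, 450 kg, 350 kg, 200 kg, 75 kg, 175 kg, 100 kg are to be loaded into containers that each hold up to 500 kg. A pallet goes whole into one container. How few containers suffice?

7

Total = 450 + 450 + 375 + 350 + 350 + 200 + 200 + 175 + 100 + 75 + 75 = 2800 kg.
Lower bound: ⌈2800/500⌉ = 6 containers.
A packing using 7 containers:
  container 1: 450 = 450
  container 2: 450 = 450
  container 3: 375 + 100 = 475
  container 4: 350 + 75 + 75 = 500
  container 5: 350 = 350
  container 6: 200 + 200 = 400
  container 7: 175 = 175
No arrangement into 6 containers stays within capacity, so 7 is optimal.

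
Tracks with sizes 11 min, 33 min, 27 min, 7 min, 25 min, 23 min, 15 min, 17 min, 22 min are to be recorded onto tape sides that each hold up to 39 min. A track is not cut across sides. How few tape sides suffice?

5

Total = 33 + 27 + 25 + 23 + 22 + 17 + 15 + 11 + 7 = 180 min.
Lower bound: ⌈180/39⌉ = 5 tape sides.
A packing using 5 tape sides:
  side 1: 33 = 33
  side 2: 27 + 11 = 38
  side 3: 25 + 7 = 32
  side 4: 23 + 15 = 38
  side 5: 22 + 17 = 39
This matches the lower bound, so 5 is optimal.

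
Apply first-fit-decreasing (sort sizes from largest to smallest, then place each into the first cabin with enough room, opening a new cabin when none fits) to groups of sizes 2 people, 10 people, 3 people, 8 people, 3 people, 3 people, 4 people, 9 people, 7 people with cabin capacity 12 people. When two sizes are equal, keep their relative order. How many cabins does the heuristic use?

5

Sorted descending: 10, 9, 8, 7, 4, 3, 3, 3, 2.
  10 → cabin 1 (new)  [load 10/12]
  9 → cabin 2 (new)  [load 9/12]
  8 → cabin 3 (new)  [load 8/12]
  7 → cabin 4 (new)  [load 7/12]
  4 → cabin 3  [load 12/12]
  3 → cabin 2  [load 12/12]
  3 → cabin 4  [load 10/12]
  3 → cabin 5 (new)  [load 3/12]
  2 → cabin 1  [load 12/12]
5 cabins opened.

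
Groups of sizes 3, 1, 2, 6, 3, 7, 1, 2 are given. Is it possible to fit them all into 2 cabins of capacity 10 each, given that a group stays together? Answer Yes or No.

No

Total = 25; ⌈25/10⌉ = 3.
At least 3 cabins are required, but only 2 are allowed.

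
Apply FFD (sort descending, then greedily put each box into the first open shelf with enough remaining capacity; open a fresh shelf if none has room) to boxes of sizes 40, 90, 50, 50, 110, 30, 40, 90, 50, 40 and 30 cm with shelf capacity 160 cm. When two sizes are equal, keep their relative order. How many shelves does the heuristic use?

Sorted descending: 110, 90, 90, 50, 50, 50, 40, 40, 40, 30, 30.
  110 → shelf 1 (new)  [load 110/160]
  90 → shelf 2 (new)  [load 90/160]
  90 → shelf 3 (new)  [load 90/160]
  50 → shelf 1  [load 160/160]
  50 → shelf 2  [load 140/160]
  50 → shelf 3  [load 140/160]
  40 → shelf 4 (new)  [load 40/160]
  40 → shelf 4  [load 80/160]
  40 → shelf 4  [load 120/160]
  30 → shelf 4  [load 150/160]
  30 → shelf 5 (new)  [load 30/160]
5 shelves opened.

5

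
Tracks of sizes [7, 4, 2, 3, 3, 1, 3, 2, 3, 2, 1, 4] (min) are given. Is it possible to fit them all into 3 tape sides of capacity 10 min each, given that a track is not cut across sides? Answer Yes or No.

No

Total = 35 min; ⌈35/10⌉ = 4.
At least 4 tape sides are required, but only 3 are allowed.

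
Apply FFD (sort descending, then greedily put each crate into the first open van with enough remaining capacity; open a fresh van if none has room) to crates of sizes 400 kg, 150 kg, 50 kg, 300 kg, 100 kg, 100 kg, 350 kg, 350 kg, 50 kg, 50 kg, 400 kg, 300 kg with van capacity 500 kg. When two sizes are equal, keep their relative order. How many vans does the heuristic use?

6

Sorted descending: 400, 400, 350, 350, 300, 300, 150, 100, 100, 50, 50, 50.
  400 → van 1 (new)  [load 400/500]
  400 → van 2 (new)  [load 400/500]
  350 → van 3 (new)  [load 350/500]
  350 → van 4 (new)  [load 350/500]
  300 → van 5 (new)  [load 300/500]
  300 → van 6 (new)  [load 300/500]
  150 → van 3  [load 500/500]
  100 → van 1  [load 500/500]
  100 → van 2  [load 500/500]
  50 → van 4  [load 400/500]
  50 → van 4  [load 450/500]
  50 → van 4  [load 500/500]
6 vans opened.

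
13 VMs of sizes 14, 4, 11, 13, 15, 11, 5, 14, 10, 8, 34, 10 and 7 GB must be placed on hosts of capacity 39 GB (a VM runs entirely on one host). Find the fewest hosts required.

Total = 34 + 15 + 14 + 14 + 13 + 11 + 11 + 10 + 10 + 8 + 7 + 5 + 4 = 156 GB.
Lower bound: ⌈156/39⌉ = 4 hosts.
A packing using 4 hosts:
  host 1: 34 + 5 = 39
  host 2: 15 + 14 + 10 = 39
  host 3: 14 + 13 + 8 + 4 = 39
  host 4: 11 + 11 + 10 + 7 = 39
This matches the lower bound, so 4 is optimal.

4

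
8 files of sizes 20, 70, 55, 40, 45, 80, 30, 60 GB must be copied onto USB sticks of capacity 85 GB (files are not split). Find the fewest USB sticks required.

Total = 80 + 70 + 60 + 55 + 45 + 40 + 30 + 20 = 400 GB.
Lower bound: ⌈400/85⌉ = 5 USB sticks.
A packing using 5 USB sticks:
  USB stick 1: 80 = 80
  USB stick 2: 70 = 70
  USB stick 3: 60 + 20 = 80
  USB stick 4: 55 + 30 = 85
  USB stick 5: 45 + 40 = 85
This matches the lower bound, so 5 is optimal.

5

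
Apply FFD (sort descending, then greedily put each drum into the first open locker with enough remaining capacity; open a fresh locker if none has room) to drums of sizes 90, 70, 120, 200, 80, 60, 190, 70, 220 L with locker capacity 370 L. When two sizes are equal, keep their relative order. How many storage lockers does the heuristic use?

Sorted descending: 220, 200, 190, 120, 90, 80, 70, 70, 60.
  220 → locker 1 (new)  [load 220/370]
  200 → locker 2 (new)  [load 200/370]
  190 → locker 3 (new)  [load 190/370]
  120 → locker 1  [load 340/370]
  90 → locker 2  [load 290/370]
  80 → locker 2  [load 370/370]
  70 → locker 3  [load 260/370]
  70 → locker 3  [load 330/370]
  60 → locker 4 (new)  [load 60/370]
4 storage lockers opened.

4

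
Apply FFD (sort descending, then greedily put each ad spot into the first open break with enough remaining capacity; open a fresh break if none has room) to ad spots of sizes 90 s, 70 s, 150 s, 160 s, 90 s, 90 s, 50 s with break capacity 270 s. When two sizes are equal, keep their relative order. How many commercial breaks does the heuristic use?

Sorted descending: 160, 150, 90, 90, 90, 70, 50.
  160 → break 1 (new)  [load 160/270]
  150 → break 2 (new)  [load 150/270]
  90 → break 1  [load 250/270]
  90 → break 2  [load 240/270]
  90 → break 3 (new)  [load 90/270]
  70 → break 3  [load 160/270]
  50 → break 3  [load 210/270]
3 commercial breaks opened.

3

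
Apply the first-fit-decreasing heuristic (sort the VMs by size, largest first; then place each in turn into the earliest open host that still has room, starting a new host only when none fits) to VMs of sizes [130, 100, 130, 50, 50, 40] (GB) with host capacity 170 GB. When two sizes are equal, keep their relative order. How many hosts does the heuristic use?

4

Sorted descending: 130, 130, 100, 50, 50, 40.
  130 → host 1 (new)  [load 130/170]
  130 → host 2 (new)  [load 130/170]
  100 → host 3 (new)  [load 100/170]
  50 → host 3  [load 150/170]
  50 → host 4 (new)  [load 50/170]
  40 → host 1  [load 170/170]
4 hosts opened.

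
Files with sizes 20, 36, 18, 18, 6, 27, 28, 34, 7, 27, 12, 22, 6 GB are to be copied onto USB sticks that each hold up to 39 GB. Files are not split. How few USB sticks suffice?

Total = 36 + 34 + 28 + 27 + 27 + 22 + 20 + 18 + 18 + 12 + 7 + 6 + 6 = 261 GB.
Lower bound: ⌈261/39⌉ = 7 USB sticks.
A packing using 8 USB sticks:
  USB stick 1: 36 = 36
  USB stick 2: 34 = 34
  USB stick 3: 28 + 7 = 35
  USB stick 4: 27 + 12 = 39
  USB stick 5: 27 + 6 + 6 = 39
  USB stick 6: 22 = 22
  USB stick 7: 20 + 18 = 38
  USB stick 8: 18 = 18
No arrangement into 7 USB sticks stays within capacity, so 8 is optimal.

8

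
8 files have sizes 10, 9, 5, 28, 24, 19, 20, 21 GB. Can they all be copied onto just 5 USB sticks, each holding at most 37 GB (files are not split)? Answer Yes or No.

A valid assignment using 5 USB sticks:
  USB stick 1: 28 + 9 = 37
  USB stick 2: 24 + 10 = 34
  USB stick 3: 21 + 5 = 26
  USB stick 4: 20 = 20
  USB stick 5: 19 = 19
Every load is within 37 GB, so 5 USB sticks suffice.

Yes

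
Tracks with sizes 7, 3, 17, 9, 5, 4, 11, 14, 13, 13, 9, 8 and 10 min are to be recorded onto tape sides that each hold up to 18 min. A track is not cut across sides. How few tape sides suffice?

Total = 17 + 14 + 13 + 13 + 11 + 10 + 9 + 9 + 8 + 7 + 5 + 4 + 3 = 123 min.
Lower bound: ⌈123/18⌉ = 7 tape sides.
A packing using 7 tape sides:
  side 1: 17 = 17
  side 2: 14 + 4 = 18
  side 3: 13 + 5 = 18
  side 4: 13 + 3 = 16
  side 5: 11 + 7 = 18
  side 6: 10 + 8 = 18
  side 7: 9 + 9 = 18
This matches the lower bound, so 7 is optimal.

7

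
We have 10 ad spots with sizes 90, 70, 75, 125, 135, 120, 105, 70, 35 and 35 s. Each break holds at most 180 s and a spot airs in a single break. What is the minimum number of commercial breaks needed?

6

Total = 135 + 125 + 120 + 105 + 90 + 75 + 70 + 70 + 35 + 35 = 860 s.
Lower bound: ⌈860/180⌉ = 5 commercial breaks.
A packing using 6 commercial breaks:
  break 1: 135 + 35 = 170
  break 2: 125 + 35 = 160
  break 3: 120 = 120
  break 4: 105 + 75 = 180
  break 5: 90 + 70 = 160
  break 6: 70 = 70
No arrangement into 5 commercial breaks stays within capacity, so 6 is optimal.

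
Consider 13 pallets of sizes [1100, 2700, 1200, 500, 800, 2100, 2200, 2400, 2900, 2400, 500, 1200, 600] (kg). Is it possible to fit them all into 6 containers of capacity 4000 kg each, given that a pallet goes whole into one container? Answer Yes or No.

Yes

A valid assignment using 6 containers:
  container 1: 2900 + 1100 = 4000
  container 2: 2700 + 1200 = 3900
  container 3: 2400 + 1200 = 3600
  container 4: 2400 + 800 + 600 = 3800
  container 5: 2200 + 500 + 500 = 3200
  container 6: 2100 = 2100
Every load is within 4000 kg, so 6 containers suffice.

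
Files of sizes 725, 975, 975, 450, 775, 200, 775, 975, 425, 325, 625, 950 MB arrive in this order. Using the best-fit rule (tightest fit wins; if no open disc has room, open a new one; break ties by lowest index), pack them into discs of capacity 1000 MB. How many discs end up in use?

9

  725 → disc 1 (new)  [load 725/1000]
  975 → disc 2 (new)  [load 975/1000]
  975 → disc 3 (new)  [load 975/1000]
  450 → disc 4 (new)  [load 450/1000]
  775 → disc 5 (new)  [load 775/1000]
  200 → disc 5  [load 975/1000]
  775 → disc 6 (new)  [load 775/1000]
  975 → disc 7 (new)  [load 975/1000]
  425 → disc 4  [load 875/1000]
  325 → disc 8 (new)  [load 325/1000]
  625 → disc 8  [load 950/1000]
  950 → disc 9 (new)  [load 950/1000]
9 discs opened.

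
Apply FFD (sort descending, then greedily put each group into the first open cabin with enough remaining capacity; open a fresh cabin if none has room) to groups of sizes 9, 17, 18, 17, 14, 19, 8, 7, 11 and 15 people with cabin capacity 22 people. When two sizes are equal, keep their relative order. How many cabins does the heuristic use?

Sorted descending: 19, 18, 17, 17, 15, 14, 11, 9, 8, 7.
  19 → cabin 1 (new)  [load 19/22]
  18 → cabin 2 (new)  [load 18/22]
  17 → cabin 3 (new)  [load 17/22]
  17 → cabin 4 (new)  [load 17/22]
  15 → cabin 5 (new)  [load 15/22]
  14 → cabin 6 (new)  [load 14/22]
  11 → cabin 7 (new)  [load 11/22]
  9 → cabin 7  [load 20/22]
  8 → cabin 6  [load 22/22]
  7 → cabin 5  [load 22/22]
7 cabins opened.

7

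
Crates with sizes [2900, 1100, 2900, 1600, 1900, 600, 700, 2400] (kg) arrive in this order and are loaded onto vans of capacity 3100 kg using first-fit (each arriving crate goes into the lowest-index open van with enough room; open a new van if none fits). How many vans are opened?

  2900 → van 1 (new)  [load 2900/3100]
  1100 → van 2 (new)  [load 1100/3100]
  2900 → van 3 (new)  [load 2900/3100]
  1600 → van 2  [load 2700/3100]
  1900 → van 4 (new)  [load 1900/3100]
  600 → van 4  [load 2500/3100]
  700 → van 5 (new)  [load 700/3100]
  2400 → van 5  [load 3100/3100]
5 vans opened.

5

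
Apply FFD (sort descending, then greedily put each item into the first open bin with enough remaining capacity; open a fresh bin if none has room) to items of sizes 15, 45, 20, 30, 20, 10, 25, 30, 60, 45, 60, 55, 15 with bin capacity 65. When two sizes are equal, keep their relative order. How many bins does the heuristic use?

7

Sorted descending: 60, 60, 55, 45, 45, 30, 30, 25, 20, 20, 15, 15, 10.
  60 → bin 1 (new)  [load 60/65]
  60 → bin 2 (new)  [load 60/65]
  55 → bin 3 (new)  [load 55/65]
  45 → bin 4 (new)  [load 45/65]
  45 → bin 5 (new)  [load 45/65]
  30 → bin 6 (new)  [load 30/65]
  30 → bin 6  [load 60/65]
  25 → bin 7 (new)  [load 25/65]
  20 → bin 4  [load 65/65]
  20 → bin 5  [load 65/65]
  15 → bin 7  [load 40/65]
  15 → bin 7  [load 55/65]
  10 → bin 3  [load 65/65]
7 bins opened.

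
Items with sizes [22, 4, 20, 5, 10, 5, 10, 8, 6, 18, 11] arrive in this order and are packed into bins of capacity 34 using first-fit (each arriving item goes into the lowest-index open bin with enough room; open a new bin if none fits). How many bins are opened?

  22 → bin 1 (new)  [load 22/34]
  4 → bin 1  [load 26/34]
  20 → bin 2 (new)  [load 20/34]
  5 → bin 1  [load 31/34]
  10 → bin 2  [load 30/34]
  5 → bin 3 (new)  [load 5/34]
  10 → bin 3  [load 15/34]
  8 → bin 3  [load 23/34]
  6 → bin 3  [load 29/34]
  18 → bin 4 (new)  [load 18/34]
  11 → bin 4  [load 29/34]
4 bins opened.

4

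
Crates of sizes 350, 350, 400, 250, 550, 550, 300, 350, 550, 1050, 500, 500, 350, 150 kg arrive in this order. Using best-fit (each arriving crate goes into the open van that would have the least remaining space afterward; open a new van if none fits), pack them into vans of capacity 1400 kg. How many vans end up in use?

5

  350 → van 1 (new)  [load 350/1400]
  350 → van 1  [load 700/1400]
  400 → van 1  [load 1100/1400]
  250 → van 1  [load 1350/1400]
  550 → van 2 (new)  [load 550/1400]
  550 → van 2  [load 1100/1400]
  300 → van 2  [load 1400/1400]
  350 → van 3 (new)  [load 350/1400]
  550 → van 3  [load 900/1400]
  1050 → van 4 (new)  [load 1050/1400]
  500 → van 3  [load 1400/1400]
  500 → van 5 (new)  [load 500/1400]
  350 → van 4  [load 1400/1400]
  150 → van 5  [load 650/1400]
5 vans opened.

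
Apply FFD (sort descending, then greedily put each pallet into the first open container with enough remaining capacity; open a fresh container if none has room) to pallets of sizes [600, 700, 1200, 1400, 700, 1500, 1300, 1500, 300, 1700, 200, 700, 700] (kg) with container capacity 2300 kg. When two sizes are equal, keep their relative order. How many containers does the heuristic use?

Sorted descending: 1700, 1500, 1500, 1400, 1300, 1200, 700, 700, 700, 700, 600, 300, 200.
  1700 → container 1 (new)  [load 1700/2300]
  1500 → container 2 (new)  [load 1500/2300]
  1500 → container 3 (new)  [load 1500/2300]
  1400 → container 4 (new)  [load 1400/2300]
  1300 → container 5 (new)  [load 1300/2300]
  1200 → container 6 (new)  [load 1200/2300]
  700 → container 2  [load 2200/2300]
  700 → container 3  [load 2200/2300]
  700 → container 4  [load 2100/2300]
  700 → container 5  [load 2000/2300]
  600 → container 1  [load 2300/2300]
  300 → container 5  [load 2300/2300]
  200 → container 4  [load 2300/2300]
6 containers opened.

6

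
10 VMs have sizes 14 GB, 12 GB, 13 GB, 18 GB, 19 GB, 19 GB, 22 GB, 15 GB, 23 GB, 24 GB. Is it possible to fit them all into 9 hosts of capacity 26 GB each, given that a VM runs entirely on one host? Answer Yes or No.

A valid assignment using 9 hosts:
  host 1: 24 = 24
  host 2: 23 = 23
  host 3: 22 = 22
  host 4: 19 = 19
  host 5: 19 = 19
  host 6: 18 = 18
  host 7: 15 = 15
  host 8: 14 + 12 = 26
  host 9: 13 = 13
Every load is within 26 GB, so 9 hosts suffice.

Yes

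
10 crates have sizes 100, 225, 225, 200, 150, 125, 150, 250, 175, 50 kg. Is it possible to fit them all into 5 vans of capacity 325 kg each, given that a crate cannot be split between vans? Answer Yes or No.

No

Total = 1650 kg; ⌈1650/325⌉ = 6.
At least 6 vans are required, but only 5 are allowed.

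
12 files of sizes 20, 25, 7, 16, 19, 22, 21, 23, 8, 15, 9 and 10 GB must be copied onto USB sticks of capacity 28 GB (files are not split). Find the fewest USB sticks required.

8

Total = 25 + 23 + 22 + 21 + 20 + 19 + 16 + 15 + 10 + 9 + 8 + 7 = 195 GB.
Lower bound: ⌈195/28⌉ = 7 USB sticks.
Also, 8 files each exceed 14 GB, and no two of those can share a USB stick, so at least 8 USB sticks are needed.
A packing using 8 USB sticks:
  USB stick 1: 25 = 25
  USB stick 2: 23 = 23
  USB stick 3: 22 = 22
  USB stick 4: 21 + 7 = 28
  USB stick 5: 20 + 8 = 28
  USB stick 6: 19 + 9 = 28
  USB stick 7: 16 + 10 = 26
  USB stick 8: 15 = 15
This matches the lower bound, so 8 is optimal.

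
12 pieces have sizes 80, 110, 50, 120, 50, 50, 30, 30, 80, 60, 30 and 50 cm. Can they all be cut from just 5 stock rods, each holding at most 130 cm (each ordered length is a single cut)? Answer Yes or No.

Total = 740 cm; ⌈740/130⌉ = 6.
At least 6 stock rods are required, but only 5 are allowed.

No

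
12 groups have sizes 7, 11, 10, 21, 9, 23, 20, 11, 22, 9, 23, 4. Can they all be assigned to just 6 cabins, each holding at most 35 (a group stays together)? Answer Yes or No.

A valid assignment using 6 cabins:
  cabin 1: 23 + 11 = 34
  cabin 2: 23 + 11 = 34
  cabin 3: 22 + 10 = 32
  cabin 4: 21 + 9 + 4 = 34
  cabin 5: 20 + 9 = 29
  cabin 6: 7 = 7
Every load is within 35, so 6 cabins suffice.

Yes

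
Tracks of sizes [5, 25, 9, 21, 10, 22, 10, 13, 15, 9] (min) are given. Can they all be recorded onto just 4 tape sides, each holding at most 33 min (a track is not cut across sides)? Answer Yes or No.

No

Total = 139 min; ⌈139/33⌉ = 5.
At least 5 tape sides are required, but only 4 are allowed.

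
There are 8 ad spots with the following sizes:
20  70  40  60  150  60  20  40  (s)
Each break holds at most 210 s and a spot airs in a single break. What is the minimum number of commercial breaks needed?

3

Total = 150 + 70 + 60 + 60 + 40 + 40 + 20 + 20 = 460 s.
Lower bound: ⌈460/210⌉ = 3 commercial breaks.
A packing using 3 commercial breaks:
  break 1: 150 + 60 = 210
  break 2: 70 + 60 + 40 + 40 = 210
  break 3: 20 + 20 = 40
This matches the lower bound, so 3 is optimal.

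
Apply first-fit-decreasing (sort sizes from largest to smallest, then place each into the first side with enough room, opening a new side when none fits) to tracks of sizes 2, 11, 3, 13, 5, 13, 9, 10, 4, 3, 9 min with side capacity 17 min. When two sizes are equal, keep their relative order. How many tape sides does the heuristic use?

6

Sorted descending: 13, 13, 11, 10, 9, 9, 5, 4, 3, 3, 2.
  13 → side 1 (new)  [load 13/17]
  13 → side 2 (new)  [load 13/17]
  11 → side 3 (new)  [load 11/17]
  10 → side 4 (new)  [load 10/17]
  9 → side 5 (new)  [load 9/17]
  9 → side 6 (new)  [load 9/17]
  5 → side 3  [load 16/17]
  4 → side 1  [load 17/17]
  3 → side 2  [load 16/17]
  3 → side 4  [load 13/17]
  2 → side 4  [load 15/17]
6 tape sides opened.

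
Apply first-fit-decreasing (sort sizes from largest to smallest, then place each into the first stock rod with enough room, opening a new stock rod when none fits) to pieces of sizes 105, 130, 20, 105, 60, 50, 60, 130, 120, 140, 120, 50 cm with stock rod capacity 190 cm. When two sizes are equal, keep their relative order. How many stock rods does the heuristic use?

Sorted descending: 140, 130, 130, 120, 120, 105, 105, 60, 60, 50, 50, 20.
  140 → stock rod 1 (new)  [load 140/190]
  130 → stock rod 2 (new)  [load 130/190]
  130 → stock rod 3 (new)  [load 130/190]
  120 → stock rod 4 (new)  [load 120/190]
  120 → stock rod 5 (new)  [load 120/190]
  105 → stock rod 6 (new)  [load 105/190]
  105 → stock rod 7 (new)  [load 105/190]
  60 → stock rod 2  [load 190/190]
  60 → stock rod 3  [load 190/190]
  50 → stock rod 1  [load 190/190]
  50 → stock rod 4  [load 170/190]
  20 → stock rod 4  [load 190/190]
7 stock rods opened.

7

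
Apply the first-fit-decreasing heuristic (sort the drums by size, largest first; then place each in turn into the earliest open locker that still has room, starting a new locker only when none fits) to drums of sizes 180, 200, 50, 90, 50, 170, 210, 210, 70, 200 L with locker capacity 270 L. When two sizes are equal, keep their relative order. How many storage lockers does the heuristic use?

Sorted descending: 210, 210, 200, 200, 180, 170, 90, 70, 50, 50.
  210 → locker 1 (new)  [load 210/270]
  210 → locker 2 (new)  [load 210/270]
  200 → locker 3 (new)  [load 200/270]
  200 → locker 4 (new)  [load 200/270]
  180 → locker 5 (new)  [load 180/270]
  170 → locker 6 (new)  [load 170/270]
  90 → locker 5  [load 270/270]
  70 → locker 3  [load 270/270]
  50 → locker 1  [load 260/270]
  50 → locker 2  [load 260/270]
6 storage lockers opened.

6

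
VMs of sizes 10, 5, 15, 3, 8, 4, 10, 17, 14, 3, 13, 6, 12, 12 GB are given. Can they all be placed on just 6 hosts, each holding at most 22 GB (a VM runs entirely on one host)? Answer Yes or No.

A valid assignment using 6 hosts:
  host 1: 17 + 5 = 22
  host 2: 15 + 4 + 3 = 22
  host 3: 14 + 8 = 22
  host 4: 13 + 6 + 3 = 22
  host 5: 12 + 10 = 22
  host 6: 12 + 10 = 22
Every load is within 22 GB, so 6 hosts suffice.

Yes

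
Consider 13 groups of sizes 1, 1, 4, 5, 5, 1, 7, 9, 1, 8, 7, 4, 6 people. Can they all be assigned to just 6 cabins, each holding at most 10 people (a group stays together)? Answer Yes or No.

Total = 59 people; ⌈59/10⌉ = 6.
The bound of 6 does not rule out 6, but exhaustive search shows no assignment into 6 cabins of capacity 10 people exists — the minimum is 7.

No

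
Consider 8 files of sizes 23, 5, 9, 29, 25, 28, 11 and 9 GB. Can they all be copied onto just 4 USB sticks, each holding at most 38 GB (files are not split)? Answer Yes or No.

Yes

A valid assignment using 4 USB sticks:
  USB stick 1: 29 + 9 = 38
  USB stick 2: 28 + 9 = 37
  USB stick 3: 25 + 11 = 36
  USB stick 4: 23 + 5 = 28
Every load is within 38 GB, so 4 USB sticks suffice.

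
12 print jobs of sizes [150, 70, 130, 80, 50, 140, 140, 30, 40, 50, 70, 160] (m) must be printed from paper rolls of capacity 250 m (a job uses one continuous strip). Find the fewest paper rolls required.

5

Total = 160 + 150 + 140 + 140 + 130 + 80 + 70 + 70 + 50 + 50 + 40 + 30 = 1110 m.
Lower bound: ⌈1110/250⌉ = 5 paper rolls.
A packing using 5 paper rolls:
  roll 1: 160 + 80 = 240
  roll 2: 150 + 70 + 30 = 250
  roll 3: 140 + 70 + 40 = 250
  roll 4: 140 + 50 + 50 = 240
  roll 5: 130 = 130
This matches the lower bound, so 5 is optimal.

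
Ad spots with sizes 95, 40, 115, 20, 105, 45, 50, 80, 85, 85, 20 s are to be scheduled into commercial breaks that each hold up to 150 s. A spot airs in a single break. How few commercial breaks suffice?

Total = 115 + 105 + 95 + 85 + 85 + 80 + 50 + 45 + 40 + 20 + 20 = 740 s.
Lower bound: ⌈740/150⌉ = 5 commercial breaks.
Also, 6 ad spots each exceed 75 s, and no two of those can share a break, so at least 6 commercial breaks are needed.
A packing using 6 commercial breaks:
  break 1: 115 + 20 = 135
  break 2: 105 + 45 = 150
  break 3: 95 + 50 = 145
  break 4: 85 + 40 + 20 = 145
  break 5: 85 = 85
  break 6: 80 = 80
This matches the lower bound, so 6 is optimal.

6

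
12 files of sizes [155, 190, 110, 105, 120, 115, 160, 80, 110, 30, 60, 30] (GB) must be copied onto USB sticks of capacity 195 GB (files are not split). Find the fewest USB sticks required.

Total = 190 + 160 + 155 + 120 + 115 + 110 + 110 + 105 + 80 + 60 + 30 + 30 = 1265 GB.
Lower bound: ⌈1265/195⌉ = 7 USB sticks.
Also, 8 files each exceed 195/2 GB, and no two of those can share a USB stick, so at least 8 USB sticks are needed.
A packing using 8 USB sticks:
  USB stick 1: 190 = 190
  USB stick 2: 160 + 30 = 190
  USB stick 3: 155 + 30 = 185
  USB stick 4: 120 + 60 = 180
  USB stick 5: 115 + 80 = 195
  USB stick 6: 110 = 110
  USB stick 7: 110 = 110
  USB stick 8: 105 = 105
This matches the lower bound, so 8 is optimal.

8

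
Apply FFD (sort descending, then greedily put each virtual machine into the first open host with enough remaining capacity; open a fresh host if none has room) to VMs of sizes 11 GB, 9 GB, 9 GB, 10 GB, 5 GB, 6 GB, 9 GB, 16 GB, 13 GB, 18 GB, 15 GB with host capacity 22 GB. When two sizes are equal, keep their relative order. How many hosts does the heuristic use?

Sorted descending: 18, 16, 15, 13, 11, 10, 9, 9, 9, 6, 5.
  18 → host 1 (new)  [load 18/22]
  16 → host 2 (new)  [load 16/22]
  15 → host 3 (new)  [load 15/22]
  13 → host 4 (new)  [load 13/22]
  11 → host 5 (new)  [load 11/22]
  10 → host 5  [load 21/22]
  9 → host 4  [load 22/22]
  9 → host 6 (new)  [load 9/22]
  9 → host 6  [load 18/22]
  6 → host 2  [load 22/22]
  5 → host 3  [load 20/22]
6 hosts opened.

6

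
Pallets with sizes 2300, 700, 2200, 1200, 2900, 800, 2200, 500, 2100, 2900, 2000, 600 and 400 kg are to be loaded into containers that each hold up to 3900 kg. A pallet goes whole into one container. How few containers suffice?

7

Total = 2900 + 2900 + 2300 + 2200 + 2200 + 2100 + 2000 + 1200 + 800 + 700 + 600 + 500 + 400 = 20800 kg.
Lower bound: ⌈20800/3900⌉ = 6 containers.
Also, 7 pallets each exceed 1950 kg, and no two of those can share a container, so at least 7 containers are needed.
A packing using 7 containers:
  container 1: 2900 + 800 = 3700
  container 2: 2900 + 700 = 3600
  container 3: 2300 + 1200 + 400 = 3900
  container 4: 2200 + 600 + 500 = 3300
  container 5: 2200 = 2200
  container 6: 2100 = 2100
  container 7: 2000 = 2000
This matches the lower bound, so 7 is optimal.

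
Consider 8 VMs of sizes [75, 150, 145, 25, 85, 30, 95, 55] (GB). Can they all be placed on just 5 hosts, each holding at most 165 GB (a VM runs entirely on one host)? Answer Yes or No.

Yes

A valid assignment using 5 hosts:
  host 1: 150 = 150
  host 2: 145 = 145
  host 3: 95 + 55 = 150
  host 4: 85 + 75 = 160
  host 5: 30 + 25 = 55
Every load is within 165 GB, so 5 hosts suffice.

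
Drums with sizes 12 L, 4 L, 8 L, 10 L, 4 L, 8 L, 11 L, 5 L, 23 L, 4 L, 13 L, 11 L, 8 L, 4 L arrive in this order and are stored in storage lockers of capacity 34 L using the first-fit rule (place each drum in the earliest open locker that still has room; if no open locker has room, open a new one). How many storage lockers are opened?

  12 → locker 1 (new)  [load 12/34]
  4 → locker 1  [load 16/34]
  8 → locker 1  [load 24/34]
  10 → locker 1  [load 34/34]
  4 → locker 2 (new)  [load 4/34]
  8 → locker 2  [load 12/34]
  11 → locker 2  [load 23/34]
  5 → locker 2  [load 28/34]
  23 → locker 3 (new)  [load 23/34]
  4 → locker 2  [load 32/34]
  13 → locker 4 (new)  [load 13/34]
  11 → locker 3  [load 34/34]
  8 → locker 4  [load 21/34]
  4 → locker 4  [load 25/34]
4 storage lockers opened.

4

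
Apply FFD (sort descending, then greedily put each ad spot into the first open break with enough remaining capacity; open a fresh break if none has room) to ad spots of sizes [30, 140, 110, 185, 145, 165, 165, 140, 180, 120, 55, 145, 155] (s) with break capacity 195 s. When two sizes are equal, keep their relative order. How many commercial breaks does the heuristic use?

Sorted descending: 185, 180, 165, 165, 155, 145, 145, 140, 140, 120, 110, 55, 30.
  185 → break 1 (new)  [load 185/195]
  180 → break 2 (new)  [load 180/195]
  165 → break 3 (new)  [load 165/195]
  165 → break 4 (new)  [load 165/195]
  155 → break 5 (new)  [load 155/195]
  145 → break 6 (new)  [load 145/195]
  145 → break 7 (new)  [load 145/195]
  140 → break 8 (new)  [load 140/195]
  140 → break 9 (new)  [load 140/195]
  120 → break 10 (new)  [load 120/195]
  110 → break 11 (new)  [load 110/195]
  55 → break 8  [load 195/195]
  30 → break 3  [load 195/195]
11 commercial breaks opened.

11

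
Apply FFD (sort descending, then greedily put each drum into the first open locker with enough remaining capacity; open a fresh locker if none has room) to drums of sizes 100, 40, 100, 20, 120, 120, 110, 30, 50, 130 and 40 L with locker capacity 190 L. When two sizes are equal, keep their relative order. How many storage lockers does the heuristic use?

6

Sorted descending: 130, 120, 120, 110, 100, 100, 50, 40, 40, 30, 20.
  130 → locker 1 (new)  [load 130/190]
  120 → locker 2 (new)  [load 120/190]
  120 → locker 3 (new)  [load 120/190]
  110 → locker 4 (new)  [load 110/190]
  100 → locker 5 (new)  [load 100/190]
  100 → locker 6 (new)  [load 100/190]
  50 → locker 1  [load 180/190]
  40 → locker 2  [load 160/190]
  40 → locker 3  [load 160/190]
  30 → locker 2  [load 190/190]
  20 → locker 3  [load 180/190]
6 storage lockers opened.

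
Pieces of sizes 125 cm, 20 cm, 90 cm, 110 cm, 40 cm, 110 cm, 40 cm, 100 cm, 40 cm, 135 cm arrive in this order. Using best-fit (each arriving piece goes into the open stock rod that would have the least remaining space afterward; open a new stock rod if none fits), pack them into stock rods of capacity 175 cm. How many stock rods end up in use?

6

  125 → stock rod 1 (new)  [load 125/175]
  20 → stock rod 1  [load 145/175]
  90 → stock rod 2 (new)  [load 90/175]
  110 → stock rod 3 (new)  [load 110/175]
  40 → stock rod 3  [load 150/175]
  110 → stock rod 4 (new)  [load 110/175]
  40 → stock rod 4  [load 150/175]
  100 → stock rod 5 (new)  [load 100/175]
  40 → stock rod 5  [load 140/175]
  135 → stock rod 6 (new)  [load 135/175]
6 stock rods opened.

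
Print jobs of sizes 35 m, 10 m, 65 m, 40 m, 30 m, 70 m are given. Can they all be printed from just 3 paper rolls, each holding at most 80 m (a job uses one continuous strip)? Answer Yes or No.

No

Total = 250 m; ⌈250/80⌉ = 4.
At least 4 paper rolls are required, but only 3 are allowed.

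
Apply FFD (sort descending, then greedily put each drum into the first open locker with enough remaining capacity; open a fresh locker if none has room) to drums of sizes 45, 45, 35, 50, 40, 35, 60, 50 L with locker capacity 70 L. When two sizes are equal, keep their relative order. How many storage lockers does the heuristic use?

Sorted descending: 60, 50, 50, 45, 45, 40, 35, 35.
  60 → locker 1 (new)  [load 60/70]
  50 → locker 2 (new)  [load 50/70]
  50 → locker 3 (new)  [load 50/70]
  45 → locker 4 (new)  [load 45/70]
  45 → locker 5 (new)  [load 45/70]
  40 → locker 6 (new)  [load 40/70]
  35 → locker 7 (new)  [load 35/70]
  35 → locker 7  [load 70/70]
7 storage lockers opened.

7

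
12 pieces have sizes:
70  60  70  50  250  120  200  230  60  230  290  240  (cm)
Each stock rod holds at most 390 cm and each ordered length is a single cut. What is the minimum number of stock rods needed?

6

Total = 290 + 250 + 240 + 230 + 230 + 200 + 120 + 70 + 70 + 60 + 60 + 50 = 1870 cm.
Lower bound: ⌈1870/390⌉ = 5 stock rods.
Also, 6 pieces each exceed 195 cm, and no two of those can share a stock rod, so at least 6 stock rods are needed.
A packing using 6 stock rods:
  stock rod 1: 290 + 70 = 360
  stock rod 2: 250 + 120 = 370
  stock rod 3: 240 + 70 + 60 = 370
  stock rod 4: 230 + 60 + 50 = 340
  stock rod 5: 230 = 230
  stock rod 6: 200 = 200
This matches the lower bound, so 6 is optimal.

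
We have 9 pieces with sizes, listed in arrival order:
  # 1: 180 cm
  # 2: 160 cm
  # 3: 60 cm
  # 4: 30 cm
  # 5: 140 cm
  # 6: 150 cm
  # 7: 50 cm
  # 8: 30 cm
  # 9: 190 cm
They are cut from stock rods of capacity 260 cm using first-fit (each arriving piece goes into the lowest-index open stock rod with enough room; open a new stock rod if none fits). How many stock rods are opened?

5

  180 → stock rod 1 (new)  [load 180/260]
  160 → stock rod 2 (new)  [load 160/260]
  60 → stock rod 1  [load 240/260]
  30 → stock rod 2  [load 190/260]
  140 → stock rod 3 (new)  [load 140/260]
  150 → stock rod 4 (new)  [load 150/260]
  50 → stock rod 2  [load 240/260]
  30 → stock rod 3  [load 170/260]
  190 → stock rod 5 (new)  [load 190/260]
5 stock rods opened.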